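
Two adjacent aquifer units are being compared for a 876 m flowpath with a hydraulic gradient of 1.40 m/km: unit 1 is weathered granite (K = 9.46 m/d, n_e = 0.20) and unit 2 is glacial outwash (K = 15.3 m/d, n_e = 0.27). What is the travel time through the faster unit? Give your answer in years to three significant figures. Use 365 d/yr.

30.3 years

Unit 1 (weathered granite): v = 9.46×0.0014/0.20 = 0.06622 m/d, t = 876/0.06622 = 13230 d
Unit 2 (glacial outwash): v = 15.3×0.0014/0.27 = 0.07933 m/d, t = 876/0.07933 = 11040 d
Faster: 11040 d / 365 = 30.3 yr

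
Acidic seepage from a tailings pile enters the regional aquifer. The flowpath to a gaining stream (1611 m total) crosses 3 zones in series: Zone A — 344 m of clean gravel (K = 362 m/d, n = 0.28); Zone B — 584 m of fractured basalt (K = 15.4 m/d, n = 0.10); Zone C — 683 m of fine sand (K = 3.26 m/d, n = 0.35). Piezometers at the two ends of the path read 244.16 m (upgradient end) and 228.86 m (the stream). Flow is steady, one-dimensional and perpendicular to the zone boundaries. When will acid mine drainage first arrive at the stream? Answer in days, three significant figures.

Total head drop ΔH = 244.16 − 228.86 = 15.30 m
Steady 1-D flow in series ⇒ the Darcy flux q is identical in every zone and the zone head losses add (resistances L/K in series).
Σ(L/K) = 344/362 + 584/15.4 + 683/3.26 = 0.9503 + 37.92 + 209.5 = 248.4 d
q = ΔH / Σ(L/K) = 15.30 / 248.4 = 0.06160 m/d (same in every zone)
Zone A: v = q/n = 0.06160/0.28 = 0.2200 m/d → t_A = 344/0.2200 = 1564 d
Zone B: v = q/n = 0.06160/0.10 = 0.6160 m/d → t_B = 584/0.6160 = 948.1 d
Zone C: v = q/n = 0.06160/0.35 = 0.1760 m/d → t_C = 683/0.1760 = 3881 d
Total t = 1564 + 948.1 + 3881 = 6392 d

6390 days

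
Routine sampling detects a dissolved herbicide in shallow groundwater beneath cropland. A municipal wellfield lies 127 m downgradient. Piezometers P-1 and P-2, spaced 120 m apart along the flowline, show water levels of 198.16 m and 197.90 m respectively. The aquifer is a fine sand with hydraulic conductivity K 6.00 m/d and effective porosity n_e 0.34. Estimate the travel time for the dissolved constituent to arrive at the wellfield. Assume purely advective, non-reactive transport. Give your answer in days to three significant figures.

3320 days

Hydraulic gradient i = (198.16 − 197.90) / 120 = 0.26 / 120 = 0.002167
Specific discharge q = 6.00 × 0.002167 = 0.01300 m/d
Seepage velocity v = q / n = 0.01300 / 0.34 = 0.03824 m/d
t = L / v = 127 / 0.03824 = 3322 d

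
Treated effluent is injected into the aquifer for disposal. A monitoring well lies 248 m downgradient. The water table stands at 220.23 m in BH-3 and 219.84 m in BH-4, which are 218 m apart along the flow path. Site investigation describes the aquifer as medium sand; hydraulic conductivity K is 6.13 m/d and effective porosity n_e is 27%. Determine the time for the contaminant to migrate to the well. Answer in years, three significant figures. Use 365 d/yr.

16.7 years

Hydraulic gradient i = (220.23 − 219.84) / 218 = 0.39 / 218 = 0.001789
Darcy flux q = K·i = 6.13 × 0.001789 = 0.01097 m/d
v = Ki/n = 6.13·0.001789/0.27 = 0.04062 m/d
t = L / v = 248 / 0.04062 = 6106 d
   = 6106 / 365 = 16.7 yr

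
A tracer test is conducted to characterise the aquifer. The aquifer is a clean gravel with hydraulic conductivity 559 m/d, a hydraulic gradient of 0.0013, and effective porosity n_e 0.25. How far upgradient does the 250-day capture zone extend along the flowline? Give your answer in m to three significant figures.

727 m

Darcy flux q = K·i = 559 × 0.0013 = 0.7267 m/d
v = Ki/n = 559·0.0013/0.25 = 2.907 m/d
L = v × T = 2.907 × 250 = 726.7 m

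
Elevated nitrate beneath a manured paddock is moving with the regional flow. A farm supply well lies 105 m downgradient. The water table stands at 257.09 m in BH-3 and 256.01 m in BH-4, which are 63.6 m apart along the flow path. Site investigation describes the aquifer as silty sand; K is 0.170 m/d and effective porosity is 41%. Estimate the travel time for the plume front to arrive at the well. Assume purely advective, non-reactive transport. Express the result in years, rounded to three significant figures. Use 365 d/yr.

40.9 years

Hydraulic gradient i = (257.09 − 256.01) / 63.6 = 1.08 / 63.6 = 0.01698
Specific discharge q = 0.170 × 0.01698 = 0.002887 m/d
Seepage velocity v = q / n = 0.002887 / 0.41 = 0.007041 m/d
t = L / v = 105 / 0.007041 = 14910 d
   = 14910 / 365 = 40.9 yr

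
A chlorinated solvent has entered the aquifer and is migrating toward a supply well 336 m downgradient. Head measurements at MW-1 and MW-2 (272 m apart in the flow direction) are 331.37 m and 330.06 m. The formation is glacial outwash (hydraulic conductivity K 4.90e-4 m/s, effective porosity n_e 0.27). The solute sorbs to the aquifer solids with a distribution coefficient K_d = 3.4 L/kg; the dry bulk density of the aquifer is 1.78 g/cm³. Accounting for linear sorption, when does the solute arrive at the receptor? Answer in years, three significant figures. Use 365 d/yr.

28.5 years

Hydraulic gradient i = (331.37 − 330.06) / 272 = 1.31 / 272 = 0.004816
K = 4.90e-4 m/s × 86400 s/d = 42.34 m/d
Darcy flux q = K·i = 42.34 × 0.004816 = 0.2039 m/d
Average linear velocity = 0.2039 / 0.27 = 0.7552 m/d
Retardation R = 1 + ρ_b·K_d/n = 1 + 1.78×3.4/0.27 = 23.41
Contaminant velocity v_c = v/R = 0.7552/23.41 = 0.03225 m/d
t = L/v_c = 336/0.03225 = 10420 d
   = 10420/365 = 28.5 yr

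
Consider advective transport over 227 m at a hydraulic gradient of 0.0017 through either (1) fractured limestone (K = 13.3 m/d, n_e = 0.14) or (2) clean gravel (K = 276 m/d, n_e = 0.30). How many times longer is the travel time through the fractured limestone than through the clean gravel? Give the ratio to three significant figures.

9.68

Unit 1 (fractured limestone): v = 13.3×0.0017/0.14 = 0.1615 m/d, t = 227/0.1615 = 1406 d
Unit 2 (clean gravel): v = 276×0.0017/0.30 = 1.564 m/d, t = 227/1.564 = 145.1 d
t(fractured limestone) / t(clean gravel) = 1406/145.1 = 9.68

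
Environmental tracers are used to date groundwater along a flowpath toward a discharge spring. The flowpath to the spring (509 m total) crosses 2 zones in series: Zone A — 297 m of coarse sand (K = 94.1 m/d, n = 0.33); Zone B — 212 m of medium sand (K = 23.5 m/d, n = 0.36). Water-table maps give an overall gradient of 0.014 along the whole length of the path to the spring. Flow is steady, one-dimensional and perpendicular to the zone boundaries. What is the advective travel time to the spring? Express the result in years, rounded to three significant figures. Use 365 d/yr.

Continuity: the same q passes through each zone, so ΔH = q·Σ(L_j/K_j) — the zones act as resistances in series.
Σ(L/K) = 297/94.1 + 212/23.5 = 3.156 + 9.021 = 12.18 d
K_eq = L_total / Σ(L/K) = 509 / 12.18 = 41.80 m/d
q = K_eq · i = 41.80 × 0.014 = 0.5852 m/d (same in every zone)
Zone A: v = q/n = 0.5852/0.33 = 1.773 m/d → t_A = 297/1.773 = 167.5 d
Zone B: v = q/n = 0.5852/0.36 = 1.625 m/d → t_B = 212/1.625 = 130.4 d
Total t = 167.5 + 130.4 = 297.9 d
   = 297.9 / 365 = 0.816 yr

0.816 years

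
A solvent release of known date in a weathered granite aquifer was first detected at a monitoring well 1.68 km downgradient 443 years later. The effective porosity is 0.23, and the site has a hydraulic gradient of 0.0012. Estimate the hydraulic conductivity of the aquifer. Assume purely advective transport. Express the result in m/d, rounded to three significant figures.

t = 443 years = 161700 d
L = 1.68 km = 1680 m
v = L / t = 1680 / 161700 = 0.01039 m/d
K = v · n / i = 0.01039 × 0.23 / 0.0012 = 1.99 m/d

1.99 m/d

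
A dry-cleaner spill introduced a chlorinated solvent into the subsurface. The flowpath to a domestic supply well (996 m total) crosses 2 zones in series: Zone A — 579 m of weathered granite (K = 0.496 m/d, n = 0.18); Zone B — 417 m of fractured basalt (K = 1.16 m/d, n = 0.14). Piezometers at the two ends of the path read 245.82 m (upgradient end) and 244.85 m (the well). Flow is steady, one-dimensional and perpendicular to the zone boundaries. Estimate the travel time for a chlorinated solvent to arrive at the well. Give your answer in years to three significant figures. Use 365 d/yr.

Total head drop ΔH = 245.82 − 244.85 = 0.97 m
Continuity: the same q passes through each zone, so ΔH = q·Σ(L_j/K_j) — the zones act as resistances in series.
Σ(L/K) = 579/0.496 + 417/1.16 = 1167 + 359.5 = 1527 d
q = ΔH / Σ(L/K) = 0.97 / 1527 = 6.353e-4 m/d (same in every zone)
Zone A: v = q/n = 6.353e-4/0.18 = 0.003529 m/d → t_A = 579/0.003529 = 164000 d
Zone B: v = q/n = 6.353e-4/0.14 = 0.004538 m/d → t_B = 417/0.004538 = 91890 d
Total t = 164000 + 91890 = 255900 d
   = 255900 / 365 = 701 yr

701 years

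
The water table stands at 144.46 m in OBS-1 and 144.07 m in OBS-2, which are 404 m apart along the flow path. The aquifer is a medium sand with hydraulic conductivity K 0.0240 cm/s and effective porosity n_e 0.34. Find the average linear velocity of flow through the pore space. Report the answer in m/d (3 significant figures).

0.0589 m/d

Hydraulic gradient i = (144.46 − 144.07) / 404 = 0.39 / 404 = 9.653e-4
K = 0.0240 cm/s × 864 = 20.74 m/d
q = Ki = 20.74 × 9.653e-4 = 0.02002 m/d
Average linear velocity = 0.02002 / 0.34 = 0.05887 m/d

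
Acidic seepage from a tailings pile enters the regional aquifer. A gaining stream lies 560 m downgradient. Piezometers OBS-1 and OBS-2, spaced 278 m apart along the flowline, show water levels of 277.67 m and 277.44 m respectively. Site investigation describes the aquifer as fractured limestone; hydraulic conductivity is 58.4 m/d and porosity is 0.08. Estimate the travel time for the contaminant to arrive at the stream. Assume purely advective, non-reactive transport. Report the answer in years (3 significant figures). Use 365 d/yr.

2.54 years

Hydraulic gradient i = (277.67 − 277.44) / 278 = 0.23 / 278 = 8.273e-4
Darcy flux q = K·i = 58.4 × 8.273e-4 = 0.04832 m/d
v = Ki/n = 58.4·8.273e-4/0.08 = 0.6040 m/d
t = L / v = 560 / 0.6040 = 927.2 d
   = 927.2 / 365 = 2.54 yr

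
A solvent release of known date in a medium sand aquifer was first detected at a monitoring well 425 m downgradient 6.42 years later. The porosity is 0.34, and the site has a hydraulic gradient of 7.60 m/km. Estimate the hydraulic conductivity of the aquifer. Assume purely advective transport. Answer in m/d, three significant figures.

8.11 m/d

t = 6.42 years = 2343 d
v = L / t = 425 / 2343 = 0.1814 m/d
K = v · n / i = 0.1814 × 0.34 / 0.0076 = 8.11 m/d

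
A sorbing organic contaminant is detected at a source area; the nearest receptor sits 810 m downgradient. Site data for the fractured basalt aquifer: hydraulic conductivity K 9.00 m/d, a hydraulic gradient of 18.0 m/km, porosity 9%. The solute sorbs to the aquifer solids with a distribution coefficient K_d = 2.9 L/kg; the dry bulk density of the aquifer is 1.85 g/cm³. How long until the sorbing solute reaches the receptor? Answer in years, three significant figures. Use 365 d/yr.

74.7 years

q = Ki = 9.00 × 0.018 = 0.1620 m/d
v = Ki/n = 9.00·0.018/0.09 = 1.800 m/d
Retardation R = 1 + ρ_b·K_d/n = 1 + 1.85×2.9/0.09 = 60.61
Contaminant velocity v_c = v/R = 1.800/60.61 = 0.02970 m/d
t = L/v_c = 810/0.02970 = 27280 d
   = 27280/365 = 74.7 yr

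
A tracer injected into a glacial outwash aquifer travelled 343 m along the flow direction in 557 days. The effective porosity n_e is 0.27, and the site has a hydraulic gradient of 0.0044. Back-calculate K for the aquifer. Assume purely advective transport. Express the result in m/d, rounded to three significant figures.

v = L / t = 343 / 557 = 0.6158 m/d
K = v · n / i = 0.6158 × 0.27 / 0.0044 = 37.8 m/d

37.8 m/d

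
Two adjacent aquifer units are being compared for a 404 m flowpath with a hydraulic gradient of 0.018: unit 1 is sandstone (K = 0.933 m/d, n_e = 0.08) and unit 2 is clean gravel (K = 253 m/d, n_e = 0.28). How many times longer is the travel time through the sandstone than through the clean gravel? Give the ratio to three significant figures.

Unit 1 (sandstone): v = 0.933×0.018/0.08 = 0.2099 m/d, t = 404/0.2099 = 1924 d
Unit 2 (clean gravel): v = 253×0.018/0.28 = 16.26 m/d, t = 404/16.26 = 24.84 d
t(sandstone) / t(clean gravel) = 1924/24.84 = 77.5

77.5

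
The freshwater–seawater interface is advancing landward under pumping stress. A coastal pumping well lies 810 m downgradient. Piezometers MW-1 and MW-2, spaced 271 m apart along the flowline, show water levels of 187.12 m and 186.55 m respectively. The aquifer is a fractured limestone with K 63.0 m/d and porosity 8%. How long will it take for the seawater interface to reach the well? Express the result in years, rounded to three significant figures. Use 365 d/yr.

1.34 years

Hydraulic gradient i = (187.12 − 186.55) / 271 = 0.57 / 271 = 0.002103
Darcy flux q = K·i = 63.0 × 0.002103 = 0.1325 m/d
v_s = q/n_e = 0.1325/0.08 = 1.656 m/d
t = L / v = 810 / 1.656 = 489.0 d
   = 489.0 / 365 = 1.34 yr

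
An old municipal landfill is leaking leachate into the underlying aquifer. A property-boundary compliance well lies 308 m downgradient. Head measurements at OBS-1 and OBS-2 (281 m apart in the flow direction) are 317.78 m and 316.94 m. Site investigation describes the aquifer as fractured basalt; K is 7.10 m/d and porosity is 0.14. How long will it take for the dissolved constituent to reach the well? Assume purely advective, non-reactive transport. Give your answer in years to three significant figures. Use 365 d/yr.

Hydraulic gradient i = (317.78 − 316.94) / 281 = 0.84 / 281 = 0.002989
Specific discharge q = 7.10 × 0.002989 = 0.02122 m/d
v_s = q/n_e = 0.02122/0.14 = 0.1516 m/d
t = L / v = 308 / 0.1516 = 2032 d
   = 2032 / 365 = 5.57 yr

5.57 years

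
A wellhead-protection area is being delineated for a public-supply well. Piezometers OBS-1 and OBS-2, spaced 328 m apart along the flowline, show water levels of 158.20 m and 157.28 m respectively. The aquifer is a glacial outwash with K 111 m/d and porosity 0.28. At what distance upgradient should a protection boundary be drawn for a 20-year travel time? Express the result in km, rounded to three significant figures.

8.12 km

Hydraulic gradient i = (158.20 − 157.28) / 328 = 0.92 / 328 = 0.002805
Specific discharge q = 111 × 0.002805 = 0.3113 m/d
v_s = q/n_e = 0.3113/0.28 = 1.112 m/d
T = 20 yr × 365 = 7300 d
L = v × T = 1.112 × 7300 = 8117 m
   = 8.12 km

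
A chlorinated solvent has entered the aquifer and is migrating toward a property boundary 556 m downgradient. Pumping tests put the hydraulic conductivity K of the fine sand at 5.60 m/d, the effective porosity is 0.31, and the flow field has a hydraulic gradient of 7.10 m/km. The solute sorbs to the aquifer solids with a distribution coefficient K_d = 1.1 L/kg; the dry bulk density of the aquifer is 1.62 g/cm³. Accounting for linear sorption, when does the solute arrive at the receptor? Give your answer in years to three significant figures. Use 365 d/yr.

80.1 years

q = Ki = 5.60 × 0.0071 = 0.03976 m/d
Average linear velocity = 0.03976 / 0.31 = 0.1283 m/d
Retardation R = 1 + ρ_b·K_d/n = 1 + 1.62×1.1/0.31 = 6.748
Contaminant velocity v_c = v/R = 0.1283/6.748 = 0.01901 m/d
t = L/v_c = 556/0.01901 = 29250 d
   = 29250/365 = 80.1 yr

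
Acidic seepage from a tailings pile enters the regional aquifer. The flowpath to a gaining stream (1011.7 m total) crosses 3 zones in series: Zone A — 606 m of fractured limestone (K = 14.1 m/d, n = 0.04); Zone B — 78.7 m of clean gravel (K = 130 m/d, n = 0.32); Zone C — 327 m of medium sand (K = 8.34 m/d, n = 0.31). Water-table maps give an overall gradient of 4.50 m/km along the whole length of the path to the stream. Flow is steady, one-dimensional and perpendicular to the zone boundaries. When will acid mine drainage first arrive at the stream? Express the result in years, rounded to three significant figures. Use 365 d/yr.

7.51 years

Continuity: the same q passes through each zone, so ΔH = q·Σ(L_j/K_j) — the zones act as resistances in series.
Σ(L/K) = 606/14.1 + 78.7/130 + 327/8.34 = 42.98 + 0.6054 + 39.21 = 82.79 d
K_eq = L_total / Σ(L/K) = 1011.7 / 82.79 = 12.22 m/d
q = K_eq · i = 12.22 × 0.0045 = 0.05499 m/d (same in every zone)
Zone A: v = q/n = 0.05499/0.04 = 1.375 m/d → t_A = 606/1.375 = 440.8 d
Zone B: v = q/n = 0.05499/0.32 = 0.1718 m/d → t_B = 78.7/0.1718 = 458.0 d
Zone C: v = q/n = 0.05499/0.31 = 0.1774 m/d → t_C = 327/0.1774 = 1843 d
Total t = 440.8 + 458.0 + 1843 = 2742 d
   = 2742 / 365 = 7.51 yr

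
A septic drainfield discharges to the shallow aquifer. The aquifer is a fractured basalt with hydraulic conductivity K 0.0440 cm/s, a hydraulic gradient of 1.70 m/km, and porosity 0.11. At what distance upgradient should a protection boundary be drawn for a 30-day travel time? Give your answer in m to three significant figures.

K = 0.0440 cm/s × 864 = 38.02 m/d
Darcy flux q = K·i = 38.02 × 0.0017 = 0.06463 m/d
Average linear velocity = 0.06463 / 0.11 = 0.5875 m/d
L = v × T = 0.5875 × 30 = 17.63 m

17.6 m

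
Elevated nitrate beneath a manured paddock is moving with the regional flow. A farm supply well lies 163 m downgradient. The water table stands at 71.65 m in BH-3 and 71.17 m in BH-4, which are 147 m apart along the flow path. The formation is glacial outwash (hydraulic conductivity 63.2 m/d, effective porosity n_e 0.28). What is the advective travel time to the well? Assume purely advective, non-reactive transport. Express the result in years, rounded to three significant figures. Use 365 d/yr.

0.606 years

Hydraulic gradient i = (71.65 − 71.17) / 147 = 0.48 / 147 = 0.003265
Darcy flux q = K·i = 63.2 × 0.003265 = 0.2064 m/d
v_s = q/n_e = 0.2064/0.28 = 0.7370 m/d
t = L / v = 163 / 0.7370 = 221.2 d
   = 221.2 / 365 = 0.606 yr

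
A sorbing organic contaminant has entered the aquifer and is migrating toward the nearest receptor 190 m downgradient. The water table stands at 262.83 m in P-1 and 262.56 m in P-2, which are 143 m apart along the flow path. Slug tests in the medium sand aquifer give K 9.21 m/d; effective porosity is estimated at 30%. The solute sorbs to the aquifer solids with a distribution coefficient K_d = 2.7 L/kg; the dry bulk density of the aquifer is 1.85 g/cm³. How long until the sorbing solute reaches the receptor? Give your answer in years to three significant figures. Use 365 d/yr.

Hydraulic gradient i = (262.83 − 262.56) / 143 = 0.27 / 143 = 0.001888
Specific discharge q = 9.21 × 0.001888 = 0.01739 m/d
Seepage velocity v = q / n = 0.01739 / 0.30 = 0.05797 m/d
Retardation R = 1 + ρ_b·K_d/n = 1 + 1.85×2.7/0.30 = 17.65
Contaminant velocity v_c = v/R = 0.05797/17.65 = 0.003284 m/d
t = L/v_c = 190/0.003284 = 57850 d
   = 57850/365 = 159 yr

159 years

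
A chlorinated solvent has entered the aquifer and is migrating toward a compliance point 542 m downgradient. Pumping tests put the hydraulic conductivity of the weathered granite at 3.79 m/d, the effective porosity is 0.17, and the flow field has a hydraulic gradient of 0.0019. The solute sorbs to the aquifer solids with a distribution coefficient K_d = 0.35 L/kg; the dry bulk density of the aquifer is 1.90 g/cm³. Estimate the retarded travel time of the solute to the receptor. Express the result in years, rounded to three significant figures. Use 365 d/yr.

Specific discharge q = 3.79 × 0.0019 = 0.007201 m/d
v_s = q/n_e = 0.007201/0.17 = 0.04236 m/d
Retardation R = 1 + ρ_b·K_d/n = 1 + 1.90×0.35/0.17 = 4.912
Contaminant velocity v_c = v/R = 0.04236/4.912 = 0.008624 m/d
t = L/v_c = 542/0.008624 = 62850 d
   = 62850/365 = 172 yr

172 years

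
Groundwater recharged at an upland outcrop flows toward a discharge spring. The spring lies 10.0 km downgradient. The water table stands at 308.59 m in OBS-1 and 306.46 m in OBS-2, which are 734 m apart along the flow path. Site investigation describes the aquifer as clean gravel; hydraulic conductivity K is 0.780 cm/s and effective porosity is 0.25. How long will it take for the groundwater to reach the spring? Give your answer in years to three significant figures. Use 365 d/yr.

Hydraulic gradient i = (308.59 − 306.46) / 734 = 2.13 / 734 = 0.002902
K = 0.780 cm/s × 864 = 673.9 m/d
Specific discharge q = 673.9 × 0.002902 = 1.956 m/d
Seepage velocity v = q / n = 1.956 / 0.25 = 7.823 m/d
L = 10.0 km = 10000 m
t = L / v = 10000 / 7.823 = 1278 d
   = 1278 / 365 = 3.50 yr

3.50 years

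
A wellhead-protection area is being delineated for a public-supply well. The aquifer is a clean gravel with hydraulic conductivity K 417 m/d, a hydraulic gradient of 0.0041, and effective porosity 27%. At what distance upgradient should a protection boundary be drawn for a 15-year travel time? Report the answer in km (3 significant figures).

Specific discharge q = 417 × 0.0041 = 1.710 m/d
Average linear velocity = 1.710 / 0.27 = 6.332 m/d
T = 15 yr × 365 = 5475 d
L = v × T = 6.332 × 5475 = 34670 m
   = 34.7 km

34.7 km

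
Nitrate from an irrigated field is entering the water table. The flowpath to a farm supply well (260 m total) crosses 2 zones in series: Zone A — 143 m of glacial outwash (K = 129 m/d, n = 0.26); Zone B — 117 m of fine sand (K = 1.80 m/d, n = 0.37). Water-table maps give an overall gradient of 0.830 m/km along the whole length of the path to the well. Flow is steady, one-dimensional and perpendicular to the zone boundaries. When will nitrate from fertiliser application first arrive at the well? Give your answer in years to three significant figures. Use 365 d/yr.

Steady 1-D flow in series ⇒ the Darcy flux q is identical in every zone and the zone head losses add (resistances L/K in series).
Σ(L/K) = 143/129 + 117/1.80 = 1.109 + 65.00 = 66.11 d
K_eq = L_total / Σ(L/K) = 260 / 66.11 = 3.933 m/d
q = K_eq · i = 3.933 × 8.3e-4 = 0.003264 m/d (same in every zone)
Zone A: v = q/n = 0.003264/0.26 = 0.01256 m/d → t_A = 143/0.01256 = 11390 d
Zone B: v = q/n = 0.003264/0.37 = 0.008823 m/d → t_B = 117/0.008823 = 13260 d
Total t = 11390 + 13260 = 24650 d
   = 24650 / 365 = 67.5 yr

67.5 years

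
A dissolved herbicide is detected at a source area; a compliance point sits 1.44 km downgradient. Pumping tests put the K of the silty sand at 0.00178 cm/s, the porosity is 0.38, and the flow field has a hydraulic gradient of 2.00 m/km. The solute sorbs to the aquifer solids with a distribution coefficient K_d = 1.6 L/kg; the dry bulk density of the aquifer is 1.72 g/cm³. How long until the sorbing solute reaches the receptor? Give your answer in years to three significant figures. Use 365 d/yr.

K = 0.00178 cm/s × 864 = 1.538 m/d
Specific discharge q = 1.538 × 0.0020 = 0.003076 m/d
v_s = q/n_e = 0.003076/0.38 = 0.008094 m/d
Retardation R = 1 + ρ_b·K_d/n = 1 + 1.72×1.6/0.38 = 8.242
Contaminant velocity v_c = v/R = 0.008094/8.242 = 9.821e-4 m/d
L = 1.44 km = 1440 m
t = L/v_c = 1440/9.821e-4 = 1.466e6 d
   = 1.466e6/365 = 4020 yr

4020 years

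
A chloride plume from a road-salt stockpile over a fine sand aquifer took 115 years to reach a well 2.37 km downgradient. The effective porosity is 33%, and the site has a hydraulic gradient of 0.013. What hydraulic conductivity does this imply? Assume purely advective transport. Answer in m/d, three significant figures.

1.43 m/d

t = 115 years = 41980 d
L = 2.37 km = 2370 m
v = L / t = 2370 / 41980 = 0.05646 m/d
K = v · n / i = 0.05646 × 0.33 / 0.013 = 1.43 m/d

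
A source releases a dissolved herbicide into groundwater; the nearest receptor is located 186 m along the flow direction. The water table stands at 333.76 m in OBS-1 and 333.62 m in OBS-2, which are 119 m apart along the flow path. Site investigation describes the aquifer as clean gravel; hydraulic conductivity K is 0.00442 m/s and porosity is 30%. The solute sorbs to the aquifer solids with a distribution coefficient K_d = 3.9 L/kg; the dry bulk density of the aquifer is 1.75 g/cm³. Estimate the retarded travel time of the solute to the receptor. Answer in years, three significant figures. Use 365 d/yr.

8.08 years

Hydraulic gradient i = (333.76 − 333.62) / 119 = 0.14 / 119 = 0.001176
K = 0.00442 m/s × 86400 s/d = 381.9 m/d
Specific discharge q = 381.9 × 0.001176 = 0.4493 m/d
Seepage velocity v = q / n = 0.4493 / 0.30 = 1.498 m/d
Retardation R = 1 + ρ_b·K_d/n = 1 + 1.75×3.9/0.30 = 23.75
Contaminant velocity v_c = v/R = 1.498/23.75 = 0.06306 m/d
t = L/v_c = 186/0.06306 = 2950 d
   = 2950/365 = 8.08 yr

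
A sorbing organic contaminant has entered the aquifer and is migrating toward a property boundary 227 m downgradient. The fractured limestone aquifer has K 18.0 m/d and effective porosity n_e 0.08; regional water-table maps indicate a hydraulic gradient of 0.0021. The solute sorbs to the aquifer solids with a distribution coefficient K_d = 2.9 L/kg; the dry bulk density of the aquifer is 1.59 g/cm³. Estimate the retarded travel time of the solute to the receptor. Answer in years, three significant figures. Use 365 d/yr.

77.2 years

Darcy flux q = K·i = 18.0 × 0.0021 = 0.03780 m/d
v = Ki/n = 18.0·0.0021/0.08 = 0.4725 m/d
Retardation R = 1 + ρ_b·K_d/n = 1 + 1.59×2.9/0.08 = 58.64
Contaminant velocity v_c = v/R = 0.4725/58.64 = 0.008058 m/d
t = L/v_c = 227/0.008058 = 28170 d
   = 28170/365 = 77.2 yr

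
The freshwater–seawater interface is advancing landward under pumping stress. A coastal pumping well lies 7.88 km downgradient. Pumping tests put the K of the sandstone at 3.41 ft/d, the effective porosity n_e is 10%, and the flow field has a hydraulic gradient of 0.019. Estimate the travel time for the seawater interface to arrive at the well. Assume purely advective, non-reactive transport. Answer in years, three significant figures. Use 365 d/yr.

K = 3.41 ft/d × 0.3048 = 1.039 m/d
Specific discharge q = 1.039 × 0.019 = 0.01975 m/d
v = Ki/n = 1.039·0.019/0.10 = 0.1975 m/d
L = 7.88 km = 7880 m
t = L / v = 7880 / 0.1975 = 39900 d
   = 39900 / 365 = 109 yr

109 years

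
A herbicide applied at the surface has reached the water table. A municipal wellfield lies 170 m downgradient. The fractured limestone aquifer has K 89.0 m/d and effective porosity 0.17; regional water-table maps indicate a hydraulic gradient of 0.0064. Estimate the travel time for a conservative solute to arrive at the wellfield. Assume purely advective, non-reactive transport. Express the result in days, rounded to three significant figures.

50.7 days

Specific discharge q = 89.0 × 0.0064 = 0.5696 m/d
Average linear velocity = 0.5696 / 0.17 = 3.351 m/d
t = L / v = 170 / 3.351 = 50.74 d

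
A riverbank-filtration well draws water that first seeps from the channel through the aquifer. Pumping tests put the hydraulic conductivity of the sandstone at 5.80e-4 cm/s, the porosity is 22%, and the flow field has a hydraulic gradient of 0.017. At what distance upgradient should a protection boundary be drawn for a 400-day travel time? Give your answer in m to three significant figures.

K = 5.80e-4 cm/s × 864 = 0.5011 m/d
q = Ki = 0.5011 × 0.017 = 0.008519 m/d
v = Ki/n = 0.5011·0.017/0.22 = 0.03872 m/d
L = v × T = 0.03872 × 400 = 15.49 m

15.5 m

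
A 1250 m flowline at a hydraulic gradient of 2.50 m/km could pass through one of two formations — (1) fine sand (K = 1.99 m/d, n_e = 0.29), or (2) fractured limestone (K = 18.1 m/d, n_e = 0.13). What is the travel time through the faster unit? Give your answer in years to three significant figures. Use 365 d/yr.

Unit 1 (fine sand): v = 1.99×0.0025/0.29 = 0.01716 m/d, t = 1250/0.01716 = 72860 d
Unit 2 (fractured limestone): v = 18.1×0.0025/0.13 = 0.3481 m/d, t = 1250/0.3481 = 3591 d
Faster: 3591 d / 365 = 9.84 yr

9.84 years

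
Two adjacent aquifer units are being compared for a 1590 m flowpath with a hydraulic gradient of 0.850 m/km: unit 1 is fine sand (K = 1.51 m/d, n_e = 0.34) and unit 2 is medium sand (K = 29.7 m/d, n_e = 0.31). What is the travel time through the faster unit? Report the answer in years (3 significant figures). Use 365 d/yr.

Unit 1 (fine sand): v = 1.51×8.5e-4/0.34 = 0.003775 m/d, t = 1590/0.003775 = 421200 d
Unit 2 (medium sand): v = 29.7×8.5e-4/0.31 = 0.08144 m/d, t = 1590/0.08144 = 19520 d
Faster: 19520 d / 365 = 53.5 yr

53.5 years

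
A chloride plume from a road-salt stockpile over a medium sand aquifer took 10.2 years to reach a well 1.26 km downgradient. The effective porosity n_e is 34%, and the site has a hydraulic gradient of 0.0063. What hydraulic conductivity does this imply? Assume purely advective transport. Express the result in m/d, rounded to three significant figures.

t = 10.2 years = 3723 d
L = 1.26 km = 1260 m
v = L / t = 1260 / 3723 = 0.3384 m/d
K = v · n / i = 0.3384 × 0.34 / 0.0063 = 18.3 m/d

18.3 m/d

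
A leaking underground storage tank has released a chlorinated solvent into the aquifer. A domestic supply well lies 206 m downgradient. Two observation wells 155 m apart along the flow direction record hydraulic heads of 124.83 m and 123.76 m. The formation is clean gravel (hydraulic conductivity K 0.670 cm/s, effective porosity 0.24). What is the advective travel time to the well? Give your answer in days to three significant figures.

12.4 days

Hydraulic gradient i = (124.83 − 123.76) / 155 = 1.07 / 155 = 0.006903
K = 0.670 cm/s × 864 = 578.9 m/d
Specific discharge q = 578.9 × 0.006903 = 3.996 m/d
Average linear velocity = 3.996 / 0.24 = 16.65 m/d
t = L / v = 206 / 16.65 = 12.37 d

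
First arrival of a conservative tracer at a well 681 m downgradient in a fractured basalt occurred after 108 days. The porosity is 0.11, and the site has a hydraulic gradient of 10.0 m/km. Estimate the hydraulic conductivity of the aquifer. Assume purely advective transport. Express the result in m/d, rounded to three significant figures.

v = L / t = 681 / 108 = 6.306 m/d
K = v · n / i = 6.306 × 0.11 / 0.010 = 69.4 m/d

69.4 m/d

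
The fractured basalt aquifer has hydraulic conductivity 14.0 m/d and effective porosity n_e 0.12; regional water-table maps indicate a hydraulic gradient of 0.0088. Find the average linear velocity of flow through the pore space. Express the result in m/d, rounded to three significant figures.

q = Ki = 14.0 × 0.0088 = 0.1232 m/d
v_s = q/n_e = 0.1232/0.12 = 1.027 m/d

1.03 m/d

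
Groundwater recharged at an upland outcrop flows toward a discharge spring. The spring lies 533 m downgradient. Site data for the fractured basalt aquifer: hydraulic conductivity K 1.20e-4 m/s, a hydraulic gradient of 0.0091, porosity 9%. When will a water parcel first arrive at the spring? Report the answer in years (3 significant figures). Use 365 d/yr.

1.39 years

K = 1.20e-4 m/s × 86400 s/d = 10.37 m/d
Specific discharge q = 10.37 × 0.0091 = 0.09435 m/d
Seepage velocity v = q / n = 0.09435 / 0.09 = 1.048 m/d
t = L / v = 533 / 1.048 = 508.4 d
   = 508.4 / 365 = 1.39 yr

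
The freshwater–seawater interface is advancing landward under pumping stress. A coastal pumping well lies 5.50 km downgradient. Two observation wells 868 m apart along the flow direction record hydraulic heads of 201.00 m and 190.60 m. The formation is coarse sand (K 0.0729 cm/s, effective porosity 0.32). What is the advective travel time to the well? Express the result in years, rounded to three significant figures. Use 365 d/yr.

Hydraulic gradient i = (201.00 − 190.60) / 868 = 10.40 / 868 = 0.01198
K = 0.0729 cm/s × 864 = 62.99 m/d
q = Ki = 62.99 × 0.01198 = 0.7547 m/d
v = Ki/n = 62.99·0.01198/0.32 = 2.358 m/d
L = 5.50 km = 5500 m
t = L / v = 5500 / 2.358 = 2332 d
   = 2332 / 365 = 6.39 yr

6.39 years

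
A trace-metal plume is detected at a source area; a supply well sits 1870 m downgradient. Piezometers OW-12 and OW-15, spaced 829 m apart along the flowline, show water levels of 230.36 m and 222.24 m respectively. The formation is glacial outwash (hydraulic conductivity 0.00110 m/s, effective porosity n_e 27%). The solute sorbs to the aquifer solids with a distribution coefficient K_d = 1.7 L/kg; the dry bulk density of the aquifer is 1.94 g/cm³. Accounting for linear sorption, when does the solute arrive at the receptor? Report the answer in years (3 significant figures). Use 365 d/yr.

Hydraulic gradient i = (230.36 − 222.24) / 829 = 8.12 / 829 = 0.009795
K = 0.00110 m/s × 86400 s/d = 95.04 m/d
q = Ki = 95.04 × 0.009795 = 0.9309 m/d
v_s = q/n_e = 0.9309/0.27 = 3.448 m/d
Retardation R = 1 + ρ_b·K_d/n = 1 + 1.94×1.7/0.27 = 13.21
Contaminant velocity v_c = v/R = 3.448/13.21 = 0.2609 m/d
t = L/v_c = 1870/0.2609 = 7167 d
   = 7167/365 = 19.6 yr

19.6 years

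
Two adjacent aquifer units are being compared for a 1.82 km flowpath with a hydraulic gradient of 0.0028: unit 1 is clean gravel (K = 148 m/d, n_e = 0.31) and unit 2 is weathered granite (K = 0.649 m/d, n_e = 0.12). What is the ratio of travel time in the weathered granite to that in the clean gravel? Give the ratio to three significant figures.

88.3

Unit 1 (clean gravel): v = 148×0.0028/0.31 = 1.337 m/d, t = 1820/1.337 = 1361 d
Unit 2 (weathered granite): v = 0.649×0.0028/0.12 = 0.01514 m/d, t = 1820/0.01514 = 120200 d
t(weathered granite) / t(clean gravel) = 120200/1361 = 88.3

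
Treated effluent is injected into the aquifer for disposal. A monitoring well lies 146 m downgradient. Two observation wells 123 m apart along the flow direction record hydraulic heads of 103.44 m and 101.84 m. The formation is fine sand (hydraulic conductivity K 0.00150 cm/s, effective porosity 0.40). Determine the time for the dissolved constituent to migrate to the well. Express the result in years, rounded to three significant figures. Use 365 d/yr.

Hydraulic gradient i = (103.44 − 101.84) / 123 = 1.60 / 123 = 0.01301
K = 0.00150 cm/s × 864 = 1.296 m/d
Darcy flux q = K·i = 1.296 × 0.01301 = 0.01686 m/d
Average linear velocity = 0.01686 / 0.40 = 0.04215 m/d
t = L / v = 146 / 0.04215 = 3464 d
   = 3464 / 365 = 9.49 yr

9.49 years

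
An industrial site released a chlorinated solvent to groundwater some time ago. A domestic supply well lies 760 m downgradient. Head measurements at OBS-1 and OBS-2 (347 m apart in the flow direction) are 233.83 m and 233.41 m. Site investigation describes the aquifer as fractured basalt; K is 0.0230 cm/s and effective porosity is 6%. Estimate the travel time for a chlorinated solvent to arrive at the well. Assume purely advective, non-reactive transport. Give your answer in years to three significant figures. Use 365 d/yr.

5.19 years

Hydraulic gradient i = (233.83 − 233.41) / 347 = 0.42 / 347 = 0.001210
K = 0.0230 cm/s × 864 = 19.87 m/d
Specific discharge q = 19.87 × 0.001210 = 0.02405 m/d
Seepage velocity v = q / n = 0.02405 / 0.06 = 0.4009 m/d
t = L / v = 760 / 0.4009 = 1896 d
   = 1896 / 365 = 5.19 yr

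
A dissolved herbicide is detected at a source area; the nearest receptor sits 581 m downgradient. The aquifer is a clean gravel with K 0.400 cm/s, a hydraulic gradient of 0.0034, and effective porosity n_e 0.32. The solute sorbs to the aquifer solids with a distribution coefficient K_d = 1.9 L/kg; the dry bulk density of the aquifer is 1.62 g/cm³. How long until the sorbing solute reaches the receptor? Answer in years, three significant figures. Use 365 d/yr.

4.60 years

K = 0.400 cm/s × 864 = 345.6 m/d
Darcy flux q = K·i = 345.6 × 0.0034 = 1.175 m/d
Seepage velocity v = q / n = 1.175 / 0.32 = 3.672 m/d
Retardation R = 1 + ρ_b·K_d/n = 1 + 1.62×1.9/0.32 = 10.62
Contaminant velocity v_c = v/R = 3.672/10.62 = 0.3458 m/d
t = L/v_c = 581/0.3458 = 1680 d
   = 1680/365 = 4.60 yr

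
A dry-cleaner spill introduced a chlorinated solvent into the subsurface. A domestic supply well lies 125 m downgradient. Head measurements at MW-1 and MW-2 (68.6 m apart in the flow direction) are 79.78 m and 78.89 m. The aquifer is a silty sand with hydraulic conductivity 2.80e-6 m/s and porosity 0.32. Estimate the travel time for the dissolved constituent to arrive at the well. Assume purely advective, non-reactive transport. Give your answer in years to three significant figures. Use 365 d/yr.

34.9 years

Hydraulic gradient i = (79.78 − 78.89) / 68.6 = 0.89 / 68.6 = 0.01297
K = 2.80e-6 m/s × 86400 s/d = 0.2419 m/d
q = Ki = 0.2419 × 0.01297 = 0.003139 m/d
v_s = q/n_e = 0.003139/0.32 = 0.009808 m/d
t = L / v = 125 / 0.009808 = 12740 d
   = 12740 / 365 = 34.9 yr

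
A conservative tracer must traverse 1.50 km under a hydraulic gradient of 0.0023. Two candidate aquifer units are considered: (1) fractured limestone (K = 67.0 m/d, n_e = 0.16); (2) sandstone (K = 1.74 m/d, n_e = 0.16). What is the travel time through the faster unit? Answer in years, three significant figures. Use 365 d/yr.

4.27 years

Unit 1 (fractured limestone): v = 67.0×0.0023/0.16 = 0.9631 m/d, t = 1500/0.9631 = 1557 d
Unit 2 (sandstone): v = 1.74×0.0023/0.16 = 0.02501 m/d, t = 1500/0.02501 = 59970 d
Faster: 1557 d / 365 = 4.27 yr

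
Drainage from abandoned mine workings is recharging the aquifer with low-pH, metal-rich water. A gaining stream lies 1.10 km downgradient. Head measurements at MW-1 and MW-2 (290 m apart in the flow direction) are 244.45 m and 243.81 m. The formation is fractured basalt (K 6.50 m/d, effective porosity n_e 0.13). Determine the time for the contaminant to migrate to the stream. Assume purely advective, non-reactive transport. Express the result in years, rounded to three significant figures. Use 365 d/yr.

Hydraulic gradient i = (244.45 − 243.81) / 290 = 0.64 / 290 = 0.002207
Darcy flux q = K·i = 6.50 × 0.002207 = 0.01434 m/d
v_s = q/n_e = 0.01434/0.13 = 0.1103 m/d
L = 1.10 km = 1100 m
t = L / v = 1100 / 0.1103 = 9969 d
   = 9969 / 365 = 27.3 yr

27.3 years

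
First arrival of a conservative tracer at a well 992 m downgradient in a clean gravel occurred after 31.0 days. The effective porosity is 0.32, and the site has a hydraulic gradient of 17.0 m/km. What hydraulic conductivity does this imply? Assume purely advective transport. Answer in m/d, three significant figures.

602 m/d

v = L / t = 992 / 31.0 = 32.00 m/d
K = v · n / i = 32.00 × 0.32 / 0.017 = 602 m/d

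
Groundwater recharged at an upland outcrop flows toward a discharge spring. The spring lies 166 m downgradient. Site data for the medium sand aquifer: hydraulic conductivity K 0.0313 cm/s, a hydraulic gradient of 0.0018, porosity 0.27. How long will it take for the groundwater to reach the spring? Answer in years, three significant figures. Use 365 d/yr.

2.52 years

K = 0.0313 cm/s × 864 = 27.04 m/d
Specific discharge q = 27.04 × 0.0018 = 0.04868 m/d
Average linear velocity = 0.04868 / 0.27 = 0.1803 m/d
t = L / v = 166 / 0.1803 = 920.7 d
   = 920.7 / 365 = 2.52 yr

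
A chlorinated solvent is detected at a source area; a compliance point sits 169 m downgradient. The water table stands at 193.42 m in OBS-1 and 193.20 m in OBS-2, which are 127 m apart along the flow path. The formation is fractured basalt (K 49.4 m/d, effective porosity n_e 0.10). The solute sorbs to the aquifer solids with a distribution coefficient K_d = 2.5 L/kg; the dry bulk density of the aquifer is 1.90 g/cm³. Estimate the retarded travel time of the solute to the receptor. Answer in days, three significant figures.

9580 days

Hydraulic gradient i = (193.42 − 193.20) / 127 = 0.22 / 127 = 0.001732
Darcy flux q = K·i = 49.4 × 0.001732 = 0.08557 m/d
Seepage velocity v = q / n = 0.08557 / 0.10 = 0.8557 m/d
Retardation R = 1 + ρ_b·K_d/n = 1 + 1.90×2.5/0.10 = 48.50
Contaminant velocity v_c = v/R = 0.8557/48.50 = 0.01764 m/d
t = L/v_c = 169/0.01764 = 9578 d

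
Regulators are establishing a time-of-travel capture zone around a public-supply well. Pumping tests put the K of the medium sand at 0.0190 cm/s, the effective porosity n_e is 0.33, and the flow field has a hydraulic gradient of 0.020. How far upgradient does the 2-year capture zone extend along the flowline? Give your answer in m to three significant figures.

726 m

K = 0.0190 cm/s × 864 = 16.42 m/d
q = Ki = 16.42 × 0.020 = 0.3283 m/d
Seepage velocity v = q / n = 0.3283 / 0.33 = 0.9949 m/d
T = 2 yr × 365 = 730 d
L = v × T = 0.9949 × 730 = 726.3 m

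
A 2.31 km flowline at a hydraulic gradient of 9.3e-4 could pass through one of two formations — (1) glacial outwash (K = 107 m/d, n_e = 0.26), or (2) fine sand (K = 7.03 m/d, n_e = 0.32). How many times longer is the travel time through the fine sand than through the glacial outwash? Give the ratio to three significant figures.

Unit 1 (glacial outwash): v = 107×9.3e-4/0.26 = 0.3827 m/d, t = 2310/0.3827 = 6036 d
Unit 2 (fine sand): v = 7.03×9.3e-4/0.32 = 0.02043 m/d, t = 2310/0.02043 = 113100 d
t(fine sand) / t(glacial outwash) = 113100/6036 = 18.7

18.7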